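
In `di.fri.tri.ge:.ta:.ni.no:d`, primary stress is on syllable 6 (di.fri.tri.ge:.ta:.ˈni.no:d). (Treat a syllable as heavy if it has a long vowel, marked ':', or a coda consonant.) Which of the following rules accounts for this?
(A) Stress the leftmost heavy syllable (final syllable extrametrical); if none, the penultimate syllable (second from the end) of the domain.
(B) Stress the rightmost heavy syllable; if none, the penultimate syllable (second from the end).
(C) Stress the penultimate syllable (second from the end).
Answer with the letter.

C

Rule A → syllable 4 (observed: 6).
Rule B → syllable 7 (observed: 6).
Rule C → syllable 6 ✓.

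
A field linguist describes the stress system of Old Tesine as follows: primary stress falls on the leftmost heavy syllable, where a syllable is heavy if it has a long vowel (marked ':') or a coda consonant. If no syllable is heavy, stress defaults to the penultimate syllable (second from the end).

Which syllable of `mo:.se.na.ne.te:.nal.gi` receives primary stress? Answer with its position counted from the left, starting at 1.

1

Weights: 1 mo: H, 2 se L, 3 na L, 4 ne L, 5 te: H, 6 nal H, 7 gi L.
Heavy syllables in the domain: 1, 5, 6. The leftmost is syllable 1 (mo:).
Primary stress: syllable 1 → ˈmo:.se.na.ne.te:.nal.gi.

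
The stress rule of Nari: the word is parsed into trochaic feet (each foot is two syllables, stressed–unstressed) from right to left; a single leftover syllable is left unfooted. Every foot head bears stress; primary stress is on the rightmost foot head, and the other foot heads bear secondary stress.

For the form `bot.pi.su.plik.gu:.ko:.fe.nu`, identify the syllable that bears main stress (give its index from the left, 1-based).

Parse right to left into trochaic (ˈσσ) feet: (ˈbot.pi) (ˈsu.plik) (ˈgu:.ko:) (ˈfe.nu).
Foot heads (stressed positions): 1, 3, 5, 7.
End Rule Rightmost: primary stress on the rightmost head = syllable 7.
Primary stress: syllable 7 → bot.pi.su.plik.gu:.ko:.ˈfe.nu.

7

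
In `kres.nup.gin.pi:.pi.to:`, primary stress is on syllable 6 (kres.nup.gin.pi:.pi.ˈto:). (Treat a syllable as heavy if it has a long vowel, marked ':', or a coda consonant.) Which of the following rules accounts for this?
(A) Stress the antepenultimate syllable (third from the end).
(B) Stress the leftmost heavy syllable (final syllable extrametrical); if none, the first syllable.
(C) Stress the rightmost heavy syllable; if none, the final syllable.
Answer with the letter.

C

Rule A → syllable 4 (observed: 6).
Rule B → syllable 1 (observed: 6).
Rule C → syllable 6 ✓.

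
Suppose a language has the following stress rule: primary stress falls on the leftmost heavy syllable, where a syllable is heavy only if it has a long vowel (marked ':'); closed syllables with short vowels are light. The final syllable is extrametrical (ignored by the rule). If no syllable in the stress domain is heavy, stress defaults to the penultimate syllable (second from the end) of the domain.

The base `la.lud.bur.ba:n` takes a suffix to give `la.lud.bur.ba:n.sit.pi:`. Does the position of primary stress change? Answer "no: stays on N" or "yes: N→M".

yes: 2→4

Base `la.lud.bur.ba:n` (4 syllables):
  The final syllable (4, ba:n) is extrametrical; the stress domain is syllables 1–3.
  Weights: 1 la L, 2 lud L, 3 bur L.
  No heavy syllable in the domain; default to the penultimate syllable (second from the end) of the domain = syllable 2.
  → primary stress on syllable 2.
Suffixed `la.lud.bur.ba:n.sit.pi:` (6 syllables):
  The final syllable (6, pi:) is extrametrical; the stress domain is syllables 1–5.
  Weights: 1 la L, 2 lud L, 3 bur L, 4 ba:n H, 5 sit L.
  Heavy syllables in the domain: 4. The leftmost is syllable 4 (ba:n).
  → primary stress on syllable 4.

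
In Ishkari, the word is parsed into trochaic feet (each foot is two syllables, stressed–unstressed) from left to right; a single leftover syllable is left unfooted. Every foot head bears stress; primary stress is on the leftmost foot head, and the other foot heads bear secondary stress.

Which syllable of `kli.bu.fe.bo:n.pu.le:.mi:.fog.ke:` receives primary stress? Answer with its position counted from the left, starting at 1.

Parse left to right into trochaic (ˈσσ) feet: (ˈkli.bu) (ˈfe.bo:n) (ˈpu.le:) (ˈmi:.fog) ke:. Syllable 9 is left unfooted.
Foot heads (stressed positions): 1, 3, 5, 7.
End Rule Leftmost: primary stress on the leftmost head = syllable 1.
Primary stress: syllable 1 → ˈkli.bu.fe.bo:n.pu.le:.mi:.fog.ke:.

1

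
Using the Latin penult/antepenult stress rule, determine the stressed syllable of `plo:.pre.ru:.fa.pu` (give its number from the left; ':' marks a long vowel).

Classical Latin: stress the penult if heavy (long vowel or closed), else the antepenult.
Weights: 3 ru: H, 4 fa L, 5 pu L.
The penult (syllable 4, fa) is light, so stress falls on the antepenult (syllable 3, ru:).
Stress on syllable 3: plo:.pre.ˈru:.fa.pu.

3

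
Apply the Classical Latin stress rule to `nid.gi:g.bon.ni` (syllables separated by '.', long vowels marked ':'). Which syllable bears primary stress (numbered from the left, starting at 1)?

3

Classical Latin: stress the penult if heavy (long vowel or closed), else the antepenult.
Weights: 2 gi:g H, 3 bon H, 4 ni L.
The penult (syllable 3, bon) is heavy, so it takes stress.
Stress on syllable 3: nid.gi:g.ˈbon.ni.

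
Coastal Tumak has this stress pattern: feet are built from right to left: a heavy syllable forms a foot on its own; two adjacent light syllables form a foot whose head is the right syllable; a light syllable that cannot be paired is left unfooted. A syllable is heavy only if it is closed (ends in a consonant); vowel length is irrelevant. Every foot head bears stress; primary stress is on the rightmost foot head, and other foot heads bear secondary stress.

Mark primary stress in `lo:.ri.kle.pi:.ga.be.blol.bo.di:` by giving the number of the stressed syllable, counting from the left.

Weights: 1 lo: L, 2 ri L, 3 kle L, 4 pi: L, 5 ga L, 6 be L, 7 blol H, 8 bo L, 9 di: L.
Parse right to left (heavy = foot alone; LL = one foot; stranded L unfooted): (lo:.ˈri) (kle.ˈpi:) (ga.ˈbe) (ˈblol) (bo.ˈdi:).
Foot heads: 2, 4, 6, 7, 9.
Primary stress on the rightmost head = syllable 9.
Primary stress: syllable 9 → lo:.ri.kle.pi:.ga.be.blol.bo.ˈdi:.

9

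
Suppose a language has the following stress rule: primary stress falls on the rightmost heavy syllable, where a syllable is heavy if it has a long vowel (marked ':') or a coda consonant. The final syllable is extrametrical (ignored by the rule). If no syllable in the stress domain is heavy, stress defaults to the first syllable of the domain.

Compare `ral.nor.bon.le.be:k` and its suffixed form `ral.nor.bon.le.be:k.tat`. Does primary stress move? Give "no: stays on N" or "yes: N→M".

yes: 3→5

Base `ral.nor.bon.le.be:k` (5 syllables):
  The final syllable (5, be:k) is extrametrical; the stress domain is syllables 1–4.
  Weights: 1 ral H, 2 nor H, 3 bon H, 4 le L.
  Heavy syllables in the domain: 1, 2, 3. The rightmost is syllable 3 (bon).
  → primary stress on syllable 3.
Suffixed `ral.nor.bon.le.be:k.tat` (6 syllables):
  The final syllable (6, tat) is extrametrical; the stress domain is syllables 1–5.
  Weights: 1 ral H, 2 nor H, 3 bon H, 4 le L, 5 be:k H.
  Heavy syllables in the domain: 1, 2, 3, 5. The rightmost is syllable 5 (be:k).
  → primary stress on syllable 5.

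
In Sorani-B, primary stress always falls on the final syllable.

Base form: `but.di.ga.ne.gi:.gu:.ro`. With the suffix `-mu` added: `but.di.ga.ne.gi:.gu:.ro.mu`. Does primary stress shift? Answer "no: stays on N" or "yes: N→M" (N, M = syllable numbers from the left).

yes: 7→8

Base `but.di.ga.ne.gi:.gu:.ro` (7 syllables):
  The word has 7 syllables; the final syllable is syllable 7 (ro).
  → primary stress on syllable 7.
Suffixed `but.di.ga.ne.gi:.gu:.ro.mu` (8 syllables):
  The word has 8 syllables; the final syllable is syllable 8 (mu).
  → primary stress on syllable 8.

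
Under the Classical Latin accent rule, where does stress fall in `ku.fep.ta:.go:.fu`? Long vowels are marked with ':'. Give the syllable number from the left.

4

Classical Latin: stress the penult if heavy (long vowel or closed), else the antepenult.
Weights: 3 ta: H, 4 go: H, 5 fu L.
The penult (syllable 4, go:) is heavy, so it takes stress.
Stress on syllable 4: ku.fep.ta:.ˈgo:.fu.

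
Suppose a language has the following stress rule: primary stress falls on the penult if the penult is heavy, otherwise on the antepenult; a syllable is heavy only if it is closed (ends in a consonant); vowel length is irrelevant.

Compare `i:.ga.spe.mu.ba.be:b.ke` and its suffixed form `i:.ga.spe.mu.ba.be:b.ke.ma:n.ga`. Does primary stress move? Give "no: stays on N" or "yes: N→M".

Base `i:.ga.spe.mu.ba.be:b.ke` (7 syllables):
  Weights: 5 ba L, 6 be:b H, 7 ke L.
  The penult (syllable 6, be:b) is heavy, so it takes stress.
  → primary stress on syllable 6.
Suffixed `i:.ga.spe.mu.ba.be:b.ke.ma:n.ga` (9 syllables):
  Weights: 7 ke L, 8 ma:n H, 9 ga L.
  The penult (syllable 8, ma:n) is heavy, so it takes stress.
  → primary stress on syllable 8.

yes: 6→8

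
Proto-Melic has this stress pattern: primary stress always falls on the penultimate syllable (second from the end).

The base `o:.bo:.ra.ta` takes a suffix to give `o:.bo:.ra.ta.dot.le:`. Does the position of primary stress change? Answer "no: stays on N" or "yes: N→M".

yes: 3→5

Base `o:.bo:.ra.ta` (4 syllables):
  The word has 4 syllables; the penultimate syllable (second from the end) is syllable 3 (ra).
  → primary stress on syllable 3.
Suffixed `o:.bo:.ra.ta.dot.le:` (6 syllables):
  The word has 6 syllables; the penultimate syllable (second from the end) is syllable 5 (dot).
  → primary stress on syllable 5.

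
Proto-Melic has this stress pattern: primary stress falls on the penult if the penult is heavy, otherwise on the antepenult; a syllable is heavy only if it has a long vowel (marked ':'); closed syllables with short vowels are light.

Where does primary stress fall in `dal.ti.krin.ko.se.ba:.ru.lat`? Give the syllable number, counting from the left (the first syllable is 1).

Weights: 6 ba: H, 7 ru L, 8 lat L.
The penult (syllable 7, ru) is light, so stress falls on the antepenult (syllable 6, ba:).
Primary stress: syllable 6 → dal.ti.krin.ko.se.ˈba:.ru.lat.

6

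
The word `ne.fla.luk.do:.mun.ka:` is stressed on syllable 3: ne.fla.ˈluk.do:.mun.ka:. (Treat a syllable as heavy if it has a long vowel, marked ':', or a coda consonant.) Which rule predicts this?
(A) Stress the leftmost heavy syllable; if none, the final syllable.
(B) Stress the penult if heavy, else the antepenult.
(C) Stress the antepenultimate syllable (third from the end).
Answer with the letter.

Rule A → syllable 3 ✓.
Rule B → syllable 5 (observed: 3).
Rule C → syllable 4 (observed: 3).

A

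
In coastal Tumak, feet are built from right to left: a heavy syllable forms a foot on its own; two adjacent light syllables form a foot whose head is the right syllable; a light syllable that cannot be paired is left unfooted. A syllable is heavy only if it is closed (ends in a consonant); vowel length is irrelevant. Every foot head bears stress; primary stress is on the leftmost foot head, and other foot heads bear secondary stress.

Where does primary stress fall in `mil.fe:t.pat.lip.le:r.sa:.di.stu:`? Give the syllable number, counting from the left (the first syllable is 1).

1

Weights: 1 mil H, 2 fe:t H, 3 pat H, 4 lip H, 5 le:r H, 6 sa: L, 7 di L, 8 stu: L.
Parse right to left (heavy = foot alone; LL = one foot; stranded L unfooted): (ˈmil) (ˈfe:t) (ˈpat) (ˈlip) (ˈle:r) sa: (di.ˈstu:).
Foot heads: 1, 2, 3, 4, 5, 8.
Primary stress on the leftmost head = syllable 1.
Primary stress: syllable 1 → ˈmil.fe:t.pat.lip.le:r.sa:.di.stu:.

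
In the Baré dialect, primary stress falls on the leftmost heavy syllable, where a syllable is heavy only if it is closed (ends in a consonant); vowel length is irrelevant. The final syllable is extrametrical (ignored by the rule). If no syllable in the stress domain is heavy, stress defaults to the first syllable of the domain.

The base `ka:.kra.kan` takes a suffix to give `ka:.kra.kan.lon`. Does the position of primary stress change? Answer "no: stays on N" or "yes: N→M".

Base `ka:.kra.kan` (3 syllables):
  The final syllable (3, kan) is extrametrical; the stress domain is syllables 1–2.
  Weights: 1 ka: L, 2 kra L.
  No heavy syllable in the domain; default to the first syllable of the domain = syllable 1.
  → primary stress on syllable 1.
Suffixed `ka:.kra.kan.lon` (4 syllables):
  The final syllable (4, lon) is extrametrical; the stress domain is syllables 1–3.
  Weights: 1 ka: L, 2 kra L, 3 kan H.
  Heavy syllables in the domain: 3. The leftmost is syllable 3 (kan).
  → primary stress on syllable 3.

yes: 1→3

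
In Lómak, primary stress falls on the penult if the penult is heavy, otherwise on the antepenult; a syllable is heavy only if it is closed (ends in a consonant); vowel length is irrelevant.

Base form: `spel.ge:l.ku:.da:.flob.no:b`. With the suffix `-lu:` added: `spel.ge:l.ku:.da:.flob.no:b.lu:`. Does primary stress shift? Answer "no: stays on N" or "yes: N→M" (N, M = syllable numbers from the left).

Base `spel.ge:l.ku:.da:.flob.no:b` (6 syllables):
  Weights: 4 da: L, 5 flob H, 6 no:b H.
  The penult (syllable 5, flob) is heavy, so it takes stress.
  → primary stress on syllable 5.
Suffixed `spel.ge:l.ku:.da:.flob.no:b.lu:` (7 syllables):
  Weights: 5 flob H, 6 no:b H, 7 lu: L.
  The penult (syllable 6, no:b) is heavy, so it takes stress.
  → primary stress on syllable 6.

yes: 5→6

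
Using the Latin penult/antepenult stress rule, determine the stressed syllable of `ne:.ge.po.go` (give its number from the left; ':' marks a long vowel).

2

Classical Latin: stress the penult if heavy (long vowel or closed), else the antepenult.
Weights: 2 ge L, 3 po L, 4 go L.
The penult (syllable 3, po) is light, so stress falls on the antepenult (syllable 2, ge).
Stress on syllable 2: ne:.ˈge.po.go.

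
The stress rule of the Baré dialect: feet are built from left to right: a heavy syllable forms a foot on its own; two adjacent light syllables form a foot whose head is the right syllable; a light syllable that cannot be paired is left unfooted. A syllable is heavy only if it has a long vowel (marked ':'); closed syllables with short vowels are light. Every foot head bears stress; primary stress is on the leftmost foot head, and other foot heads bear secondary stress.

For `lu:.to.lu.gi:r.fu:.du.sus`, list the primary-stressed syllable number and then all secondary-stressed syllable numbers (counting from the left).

primary 1, secondary 3, 4, 5, 7

Weights: 1 lu: H, 2 to L, 3 lu L, 4 gi:r H, 5 fu: H, 6 du L, 7 sus L.
Parse left to right (heavy = foot alone; LL = one foot; stranded L unfooted): (ˈlu:) (to.ˈlu) (ˈgi:r) (ˈfu:) (du.ˈsus).
Foot heads: 1, 3, 4, 5, 7.
Primary stress on the leftmost head = syllable 1.
Secondary stress on 3, 4, 5, 7: ˈlu:.to.ˌlu.ˌgi:r.ˌfu:.du.ˌsus.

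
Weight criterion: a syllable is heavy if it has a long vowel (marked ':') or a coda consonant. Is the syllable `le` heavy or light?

`le`: short vowel, open (no coda). Short vowel, open → light.

light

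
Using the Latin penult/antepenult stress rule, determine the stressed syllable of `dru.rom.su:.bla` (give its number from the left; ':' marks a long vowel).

Classical Latin: stress the penult if heavy (long vowel or closed), else the antepenult.
Weights: 2 rom H, 3 su: H, 4 bla L.
The penult (syllable 3, su:) is heavy, so it takes stress.
Stress on syllable 3: dru.rom.ˈsu:.bla.

3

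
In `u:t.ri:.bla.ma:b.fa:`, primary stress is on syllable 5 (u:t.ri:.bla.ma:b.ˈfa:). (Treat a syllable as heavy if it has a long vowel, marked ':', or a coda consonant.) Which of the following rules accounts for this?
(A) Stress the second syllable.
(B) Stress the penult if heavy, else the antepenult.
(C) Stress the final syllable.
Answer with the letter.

Rule A → syllable 2 (observed: 5).
Rule B → syllable 4 (observed: 5).
Rule C → syllable 5 ✓.

C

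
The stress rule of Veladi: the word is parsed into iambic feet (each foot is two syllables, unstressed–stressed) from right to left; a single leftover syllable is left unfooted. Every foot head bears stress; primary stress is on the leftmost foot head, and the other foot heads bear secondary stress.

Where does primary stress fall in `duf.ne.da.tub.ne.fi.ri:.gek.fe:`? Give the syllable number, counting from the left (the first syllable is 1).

Parse right to left into iambic (σˈσ) feet: duf (ne.ˈda) (tub.ˈne) (fi.ˈri:) (gek.ˈfe:). Syllable 1 is left unfooted.
Foot heads (stressed positions): 3, 5, 7, 9.
End Rule Leftmost: primary stress on the leftmost head = syllable 3.
Primary stress: syllable 3 → duf.ne.ˈda.tub.ne.fi.ri:.gek.fe:.

3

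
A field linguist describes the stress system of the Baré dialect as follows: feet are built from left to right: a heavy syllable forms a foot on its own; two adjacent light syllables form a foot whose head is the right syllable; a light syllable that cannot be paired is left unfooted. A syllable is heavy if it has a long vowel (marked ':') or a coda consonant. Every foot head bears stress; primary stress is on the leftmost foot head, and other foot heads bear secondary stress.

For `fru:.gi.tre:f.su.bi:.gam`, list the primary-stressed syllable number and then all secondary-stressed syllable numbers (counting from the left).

Weights: 1 fru: H, 2 gi L, 3 tre:f H, 4 su L, 5 bi: H, 6 gam H.
Parse left to right (heavy = foot alone; LL = one foot; stranded L unfooted): (ˈfru:) gi (ˈtre:f) su (ˈbi:) (ˈgam).
Foot heads: 1, 3, 5, 6.
Primary stress on the leftmost head = syllable 1.
Secondary stress on 3, 5, 6: ˈfru:.gi.ˌtre:f.su.ˌbi:.ˌgam.

primary 1, secondary 3, 5, 6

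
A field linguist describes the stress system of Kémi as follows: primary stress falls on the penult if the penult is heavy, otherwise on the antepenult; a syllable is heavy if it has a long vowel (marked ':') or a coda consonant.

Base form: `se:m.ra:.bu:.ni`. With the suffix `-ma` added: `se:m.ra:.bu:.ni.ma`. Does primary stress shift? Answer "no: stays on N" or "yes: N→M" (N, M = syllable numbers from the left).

no: stays on 3

Base `se:m.ra:.bu:.ni` (4 syllables):
  Weights: 2 ra: H, 3 bu: H, 4 ni L.
  The penult (syllable 3, bu:) is heavy, so it takes stress.
  → primary stress on syllable 3.
Suffixed `se:m.ra:.bu:.ni.ma` (5 syllables):
  Weights: 3 bu: H, 4 ni L, 5 ma L.
  The penult (syllable 4, ni) is light, so stress falls on the antepenult (syllable 3, bu:).
  → primary stress on syllable 3.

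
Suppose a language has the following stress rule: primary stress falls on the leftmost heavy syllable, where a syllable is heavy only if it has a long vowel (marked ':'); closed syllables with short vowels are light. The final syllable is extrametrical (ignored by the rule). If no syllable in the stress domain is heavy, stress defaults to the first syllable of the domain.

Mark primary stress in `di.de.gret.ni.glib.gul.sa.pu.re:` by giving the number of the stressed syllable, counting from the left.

1

The final syllable (9, re:) is extrametrical; the stress domain is syllables 1–8.
Weights: 1 di L, 2 de L, 3 gret L, 4 ni L, 5 glib L, 6 gul L, 7 sa L, 8 pu L.
No heavy syllable in the domain; default to the first syllable of the domain = syllable 1.
Primary stress: syllable 1 → ˈdi.de.gret.ni.glib.gul.sa.pu.re:.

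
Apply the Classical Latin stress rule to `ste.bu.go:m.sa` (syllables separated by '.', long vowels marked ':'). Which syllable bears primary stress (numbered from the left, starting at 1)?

3

Classical Latin: stress the penult if heavy (long vowel or closed), else the antepenult.
Weights: 2 bu L, 3 go:m H, 4 sa L.
The penult (syllable 3, go:m) is heavy, so it takes stress.
Stress on syllable 3: ste.bu.ˈgo:m.sa.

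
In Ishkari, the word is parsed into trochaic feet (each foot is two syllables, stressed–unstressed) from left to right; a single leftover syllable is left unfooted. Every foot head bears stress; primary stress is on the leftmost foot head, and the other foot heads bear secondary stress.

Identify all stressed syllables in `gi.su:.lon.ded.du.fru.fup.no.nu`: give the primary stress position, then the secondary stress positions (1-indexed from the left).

primary 1, secondary 3, 5, 7

Parse left to right into trochaic (ˈσσ) feet: (ˈgi.su:) (ˈlon.ded) (ˈdu.fru) (ˈfup.no) nu. Syllable 9 is left unfooted.
Foot heads (stressed positions): 1, 3, 5, 7.
End Rule Leftmost: primary stress on the leftmost head = syllable 1.
Secondary stress on 3, 5, 7: ˈgi.su:.ˌlon.ded.ˌdu.fru.ˌfup.no.nu.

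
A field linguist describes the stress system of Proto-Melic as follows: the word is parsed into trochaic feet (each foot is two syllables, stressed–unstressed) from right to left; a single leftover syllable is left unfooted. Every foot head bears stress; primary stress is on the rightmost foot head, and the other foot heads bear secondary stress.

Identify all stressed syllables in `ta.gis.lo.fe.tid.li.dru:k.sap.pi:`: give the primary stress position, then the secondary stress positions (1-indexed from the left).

primary 8, secondary 2, 4, 6

Parse right to left into trochaic (ˈσσ) feet: ta (ˈgis.lo) (ˈfe.tid) (ˈli.dru:k) (ˈsap.pi:). Syllable 1 is left unfooted.
Foot heads (stressed positions): 2, 4, 6, 8.
End Rule Rightmost: primary stress on the rightmost head = syllable 8.
Secondary stress on 2, 4, 6: ta.ˌgis.lo.ˌfe.tid.ˌli.dru:k.ˈsap.pi:.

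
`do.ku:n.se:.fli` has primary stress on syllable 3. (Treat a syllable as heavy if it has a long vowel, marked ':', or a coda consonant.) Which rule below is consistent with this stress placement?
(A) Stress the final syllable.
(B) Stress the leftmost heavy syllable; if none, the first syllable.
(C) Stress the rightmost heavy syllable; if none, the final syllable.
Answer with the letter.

C

Rule A → syllable 4 (observed: 3).
Rule B → syllable 2 (observed: 3).
Rule C → syllable 3 ✓.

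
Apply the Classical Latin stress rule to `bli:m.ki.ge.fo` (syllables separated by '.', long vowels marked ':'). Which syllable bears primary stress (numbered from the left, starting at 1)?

Classical Latin: stress the penult if heavy (long vowel or closed), else the antepenult.
Weights: 2 ki L, 3 ge L, 4 fo L.
The penult (syllable 3, ge) is light, so stress falls on the antepenult (syllable 2, ki).
Stress on syllable 2: bli:m.ˈki.ge.fo.

2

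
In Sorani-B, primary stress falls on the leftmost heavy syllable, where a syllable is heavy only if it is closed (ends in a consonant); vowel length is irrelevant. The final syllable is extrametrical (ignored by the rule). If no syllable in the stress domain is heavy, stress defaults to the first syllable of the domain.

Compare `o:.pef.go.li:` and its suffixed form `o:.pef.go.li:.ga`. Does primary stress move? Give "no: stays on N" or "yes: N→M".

no: stays on 2

Base `o:.pef.go.li:` (4 syllables):
  The final syllable (4, li:) is extrametrical; the stress domain is syllables 1–3.
  Weights: 1 o: L, 2 pef H, 3 go L.
  Heavy syllables in the domain: 2. The leftmost is syllable 2 (pef).
  → primary stress on syllable 2.
Suffixed `o:.pef.go.li:.ga` (5 syllables):
  The final syllable (5, ga) is extrametrical; the stress domain is syllables 1–4.
  Weights: 1 o: L, 2 pef H, 3 go L, 4 li: L.
  Heavy syllables in the domain: 2. The leftmost is syllable 2 (pef).
  → primary stress on syllable 2.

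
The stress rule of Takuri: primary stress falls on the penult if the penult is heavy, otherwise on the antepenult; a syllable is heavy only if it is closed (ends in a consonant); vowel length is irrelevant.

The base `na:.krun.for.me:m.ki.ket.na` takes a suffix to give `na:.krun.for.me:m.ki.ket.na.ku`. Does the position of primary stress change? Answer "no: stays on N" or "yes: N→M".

Base `na:.krun.for.me:m.ki.ket.na` (7 syllables):
  Weights: 5 ki L, 6 ket H, 7 na L.
  The penult (syllable 6, ket) is heavy, so it takes stress.
  → primary stress on syllable 6.
Suffixed `na:.krun.for.me:m.ki.ket.na.ku` (8 syllables):
  Weights: 6 ket H, 7 na L, 8 ku L.
  The penult (syllable 7, na) is light, so stress falls on the antepenult (syllable 6, ket).
  → primary stress on syllable 6.

no: stays on 6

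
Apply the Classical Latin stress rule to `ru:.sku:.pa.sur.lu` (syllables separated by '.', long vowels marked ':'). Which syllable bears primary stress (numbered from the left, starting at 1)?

4

Classical Latin: stress the penult if heavy (long vowel or closed), else the antepenult.
Weights: 3 pa L, 4 sur H, 5 lu L.
The penult (syllable 4, sur) is heavy, so it takes stress.
Stress on syllable 4: ru:.sku:.pa.ˈsur.lu.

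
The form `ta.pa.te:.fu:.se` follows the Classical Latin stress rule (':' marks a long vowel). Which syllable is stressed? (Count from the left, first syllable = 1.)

Classical Latin: stress the penult if heavy (long vowel or closed), else the antepenult.
Weights: 3 te: H, 4 fu: H, 5 se L.
The penult (syllable 4, fu:) is heavy, so it takes stress.
Stress on syllable 4: ta.pa.te:.ˈfu:.se.

4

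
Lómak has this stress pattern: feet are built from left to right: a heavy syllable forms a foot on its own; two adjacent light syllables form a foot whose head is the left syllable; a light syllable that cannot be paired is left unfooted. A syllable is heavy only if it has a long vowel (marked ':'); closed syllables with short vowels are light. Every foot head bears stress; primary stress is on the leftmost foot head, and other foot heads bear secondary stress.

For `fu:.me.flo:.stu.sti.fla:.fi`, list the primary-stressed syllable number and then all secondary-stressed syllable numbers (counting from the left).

Weights: 1 fu: H, 2 me L, 3 flo: H, 4 stu L, 5 sti L, 6 fla: H, 7 fi L.
Parse left to right (heavy = foot alone; LL = one foot; stranded L unfooted): (ˈfu:) me (ˈflo:) (ˈstu.sti) (ˈfla:) fi.
Foot heads: 1, 3, 4, 6.
Primary stress on the leftmost head = syllable 1.
Secondary stress on 3, 4, 6: ˈfu:.me.ˌflo:.ˌstu.sti.ˌfla:.fi.

primary 1, secondary 3, 4, 6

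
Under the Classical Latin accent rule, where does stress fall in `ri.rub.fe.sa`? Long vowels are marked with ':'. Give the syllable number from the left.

Classical Latin: stress the penult if heavy (long vowel or closed), else the antepenult.
Weights: 2 rub H, 3 fe L, 4 sa L.
The penult (syllable 3, fe) is light, so stress falls on the antepenult (syllable 2, rub).
Stress on syllable 2: ri.ˈrub.fe.sa.

2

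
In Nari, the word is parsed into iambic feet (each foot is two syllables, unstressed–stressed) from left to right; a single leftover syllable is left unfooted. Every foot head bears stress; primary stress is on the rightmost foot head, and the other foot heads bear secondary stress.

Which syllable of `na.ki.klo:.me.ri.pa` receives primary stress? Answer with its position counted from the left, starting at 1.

Parse left to right into iambic (σˈσ) feet: (na.ˈki) (klo:.ˈme) (ri.ˈpa).
Foot heads (stressed positions): 2, 4, 6.
End Rule Rightmost: primary stress on the rightmost head = syllable 6.
Primary stress: syllable 6 → na.ki.klo:.me.ri.ˈpa.

6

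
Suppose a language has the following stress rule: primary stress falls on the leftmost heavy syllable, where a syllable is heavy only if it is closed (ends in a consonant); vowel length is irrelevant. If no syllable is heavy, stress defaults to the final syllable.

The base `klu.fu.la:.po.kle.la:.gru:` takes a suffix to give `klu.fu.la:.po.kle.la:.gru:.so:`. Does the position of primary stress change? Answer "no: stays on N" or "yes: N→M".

yes: 7→8

Base `klu.fu.la:.po.kle.la:.gru:` (7 syllables):
  Weights: 1 klu L, 2 fu L, 3 la: L, 4 po L, 5 kle L, 6 la: L, 7 gru: L.
  No heavy syllable in the domain; default to the final syllable = syllable 7.
  → primary stress on syllable 7.
Suffixed `klu.fu.la:.po.kle.la:.gru:.so:` (8 syllables):
  Weights: 1 klu L, 2 fu L, 3 la: L, 4 po L, 5 kle L, 6 la: L, 7 gru: L, 8 so: L.
  No heavy syllable in the domain; default to the final syllable = syllable 8.
  → primary stress on syllable 8.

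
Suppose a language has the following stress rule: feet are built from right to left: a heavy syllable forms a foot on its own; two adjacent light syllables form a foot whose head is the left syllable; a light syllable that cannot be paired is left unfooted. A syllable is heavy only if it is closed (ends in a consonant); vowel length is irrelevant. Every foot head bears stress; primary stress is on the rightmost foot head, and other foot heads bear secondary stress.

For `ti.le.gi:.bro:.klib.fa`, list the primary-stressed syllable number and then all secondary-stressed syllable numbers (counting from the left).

Weights: 1 ti L, 2 le L, 3 gi: L, 4 bro: L, 5 klib H, 6 fa L.
Parse right to left (heavy = foot alone; LL = one foot; stranded L unfooted): (ˈti.le) (ˈgi:.bro:) (ˈklib) fa.
Foot heads: 1, 3, 5.
Primary stress on the rightmost head = syllable 5.
Secondary stress on 1, 3: ˌti.le.ˌgi:.bro:.ˈklib.fa.

primary 5, secondary 1, 3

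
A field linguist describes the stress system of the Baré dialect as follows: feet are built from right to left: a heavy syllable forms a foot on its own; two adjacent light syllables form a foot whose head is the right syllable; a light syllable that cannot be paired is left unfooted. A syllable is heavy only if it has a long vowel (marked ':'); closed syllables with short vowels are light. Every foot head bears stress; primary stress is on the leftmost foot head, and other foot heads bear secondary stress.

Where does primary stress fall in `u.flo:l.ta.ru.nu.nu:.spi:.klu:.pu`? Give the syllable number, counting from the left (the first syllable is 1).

Weights: 1 u L, 2 flo:l H, 3 ta L, 4 ru L, 5 nu L, 6 nu: H, 7 spi: H, 8 klu: H, 9 pu L.
Parse right to left (heavy = foot alone; LL = one foot; stranded L unfooted): u (ˈflo:l) ta (ru.ˈnu) (ˈnu:) (ˈspi:) (ˈklu:) pu.
Foot heads: 2, 5, 6, 7, 8.
Primary stress on the leftmost head = syllable 2.
Primary stress: syllable 2 → u.ˈflo:l.ta.ru.nu.nu:.spi:.klu:.pu.

2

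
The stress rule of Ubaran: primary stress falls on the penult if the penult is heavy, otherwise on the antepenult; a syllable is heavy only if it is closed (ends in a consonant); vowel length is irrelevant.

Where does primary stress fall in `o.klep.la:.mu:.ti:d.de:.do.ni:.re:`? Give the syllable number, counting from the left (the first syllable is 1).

7

Weights: 7 do L, 8 ni: L, 9 re: L.
The penult (syllable 8, ni:) is light, so stress falls on the antepenult (syllable 7, do).
Primary stress: syllable 7 → o.klep.la:.mu:.ti:d.de:.ˈdo.ni:.re:.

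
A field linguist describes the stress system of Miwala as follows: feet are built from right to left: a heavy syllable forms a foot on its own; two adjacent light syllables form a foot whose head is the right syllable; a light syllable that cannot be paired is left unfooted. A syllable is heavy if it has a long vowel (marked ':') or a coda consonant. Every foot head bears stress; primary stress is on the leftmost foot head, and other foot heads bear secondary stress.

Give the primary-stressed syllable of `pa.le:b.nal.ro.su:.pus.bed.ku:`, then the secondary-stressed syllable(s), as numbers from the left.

primary 2, secondary 3, 5, 6, 7, 8

Weights: 1 pa L, 2 le:b H, 3 nal H, 4 ro L, 5 su: H, 6 pus H, 7 bed H, 8 ku: H.
Parse right to left (heavy = foot alone; LL = one foot; stranded L unfooted): pa (ˈle:b) (ˈnal) ro (ˈsu:) (ˈpus) (ˈbed) (ˈku:).
Foot heads: 2, 3, 5, 6, 7, 8.
Primary stress on the leftmost head = syllable 2.
Secondary stress on 3, 5, 6, 7, 8: pa.ˈle:b.ˌnal.ro.ˌsu:.ˌpus.ˌbed.ˌku:.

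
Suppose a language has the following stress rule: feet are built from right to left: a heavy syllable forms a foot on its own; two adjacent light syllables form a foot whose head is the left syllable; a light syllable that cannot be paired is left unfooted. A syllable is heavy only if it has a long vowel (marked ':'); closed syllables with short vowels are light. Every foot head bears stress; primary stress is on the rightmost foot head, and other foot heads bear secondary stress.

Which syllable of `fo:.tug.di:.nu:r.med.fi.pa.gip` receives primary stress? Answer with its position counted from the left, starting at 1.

Weights: 1 fo: H, 2 tug L, 3 di: H, 4 nu:r H, 5 med L, 6 fi L, 7 pa L, 8 gip L.
Parse right to left (heavy = foot alone; LL = one foot; stranded L unfooted): (ˈfo:) tug (ˈdi:) (ˈnu:r) (ˈmed.fi) (ˈpa.gip).
Foot heads: 1, 3, 4, 5, 7.
Primary stress on the rightmost head = syllable 7.
Primary stress: syllable 7 → fo:.tug.di:.nu:r.med.fi.ˈpa.gip.

7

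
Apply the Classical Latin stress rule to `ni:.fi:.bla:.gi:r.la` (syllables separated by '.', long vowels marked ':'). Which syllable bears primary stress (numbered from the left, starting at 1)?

4

Classical Latin: stress the penult if heavy (long vowel or closed), else the antepenult.
Weights: 3 bla: H, 4 gi:r H, 5 la L.
The penult (syllable 4, gi:r) is heavy, so it takes stress.
Stress on syllable 4: ni:.fi:.bla:.ˈgi:r.la.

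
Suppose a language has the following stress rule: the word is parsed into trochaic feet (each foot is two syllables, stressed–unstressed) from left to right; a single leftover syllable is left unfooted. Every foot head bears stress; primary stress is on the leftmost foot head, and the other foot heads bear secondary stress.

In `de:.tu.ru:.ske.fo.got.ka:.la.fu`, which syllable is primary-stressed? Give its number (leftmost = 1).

Parse left to right into trochaic (ˈσσ) feet: (ˈde:.tu) (ˈru:.ske) (ˈfo.got) (ˈka:.la) fu. Syllable 9 is left unfooted.
Foot heads (stressed positions): 1, 3, 5, 7.
End Rule Leftmost: primary stress on the leftmost head = syllable 1.
Primary stress: syllable 1 → ˈde:.tu.ru:.ske.fo.got.ka:.la.fu.

1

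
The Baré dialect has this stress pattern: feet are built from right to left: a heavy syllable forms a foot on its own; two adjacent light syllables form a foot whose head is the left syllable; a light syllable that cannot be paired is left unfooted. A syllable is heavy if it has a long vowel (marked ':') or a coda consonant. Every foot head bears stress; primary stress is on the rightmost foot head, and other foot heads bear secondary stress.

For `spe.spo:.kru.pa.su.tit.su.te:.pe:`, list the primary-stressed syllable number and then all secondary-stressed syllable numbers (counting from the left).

Weights: 1 spe L, 2 spo: H, 3 kru L, 4 pa L, 5 su L, 6 tit H, 7 su L, 8 te: H, 9 pe: H.
Parse right to left (heavy = foot alone; LL = one foot; stranded L unfooted): spe (ˈspo:) kru (ˈpa.su) (ˈtit) su (ˈte:) (ˈpe:).
Foot heads: 2, 4, 6, 8, 9.
Primary stress on the rightmost head = syllable 9.
Secondary stress on 2, 4, 6, 8: spe.ˌspo:.kru.ˌpa.su.ˌtit.su.ˌte:.ˈpe:.

primary 9, secondary 2, 4, 6, 8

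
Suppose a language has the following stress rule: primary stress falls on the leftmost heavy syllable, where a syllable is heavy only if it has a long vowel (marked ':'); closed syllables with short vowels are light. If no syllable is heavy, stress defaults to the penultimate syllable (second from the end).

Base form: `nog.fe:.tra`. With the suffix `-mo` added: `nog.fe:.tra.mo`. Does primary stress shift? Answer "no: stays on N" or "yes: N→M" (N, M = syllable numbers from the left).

Base `nog.fe:.tra` (3 syllables):
  Weights: 1 nog L, 2 fe: H, 3 tra L.
  Heavy syllables in the domain: 2. The leftmost is syllable 2 (fe:).
  → primary stress on syllable 2.
Suffixed `nog.fe:.tra.mo` (4 syllables):
  Weights: 1 nog L, 2 fe: H, 3 tra L, 4 mo L.
  Heavy syllables in the domain: 2. The leftmost is syllable 2 (fe:).
  → primary stress on syllable 2.

no: stays on 2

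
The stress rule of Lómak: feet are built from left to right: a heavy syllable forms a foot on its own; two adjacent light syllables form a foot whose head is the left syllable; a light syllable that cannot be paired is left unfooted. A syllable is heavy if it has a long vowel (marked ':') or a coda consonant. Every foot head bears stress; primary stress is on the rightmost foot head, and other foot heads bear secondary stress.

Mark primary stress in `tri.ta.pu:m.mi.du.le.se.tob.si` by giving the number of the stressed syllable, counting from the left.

Weights: 1 tri L, 2 ta L, 3 pu:m H, 4 mi L, 5 du L, 6 le L, 7 se L, 8 tob H, 9 si L.
Parse left to right (heavy = foot alone; LL = one foot; stranded L unfooted): (ˈtri.ta) (ˈpu:m) (ˈmi.du) (ˈle.se) (ˈtob) si.
Foot heads: 1, 3, 4, 6, 8.
Primary stress on the rightmost head = syllable 8.
Primary stress: syllable 8 → tri.ta.pu:m.mi.du.le.se.ˈtob.si.

8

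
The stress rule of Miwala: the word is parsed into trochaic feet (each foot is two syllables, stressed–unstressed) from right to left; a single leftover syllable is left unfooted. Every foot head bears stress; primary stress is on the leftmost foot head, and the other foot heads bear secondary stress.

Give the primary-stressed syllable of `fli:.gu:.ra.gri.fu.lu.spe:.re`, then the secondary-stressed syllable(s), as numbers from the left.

Parse right to left into trochaic (ˈσσ) feet: (ˈfli:.gu:) (ˈra.gri) (ˈfu.lu) (ˈspe:.re).
Foot heads (stressed positions): 1, 3, 5, 7.
End Rule Leftmost: primary stress on the leftmost head = syllable 1.
Secondary stress on 3, 5, 7: ˈfli:.gu:.ˌra.gri.ˌfu.lu.ˌspe:.re.

primary 1, secondary 3, 5, 7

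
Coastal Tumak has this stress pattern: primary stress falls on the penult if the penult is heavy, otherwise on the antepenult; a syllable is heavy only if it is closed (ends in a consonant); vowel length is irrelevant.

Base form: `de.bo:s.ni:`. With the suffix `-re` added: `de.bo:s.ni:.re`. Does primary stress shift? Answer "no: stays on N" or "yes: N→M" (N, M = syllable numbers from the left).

no: stays on 2

Base `de.bo:s.ni:` (3 syllables):
  Weights: 1 de L, 2 bo:s H, 3 ni: L.
  The penult (syllable 2, bo:s) is heavy, so it takes stress.
  → primary stress on syllable 2.
Suffixed `de.bo:s.ni:.re` (4 syllables):
  Weights: 2 bo:s H, 3 ni: L, 4 re L.
  The penult (syllable 3, ni:) is light, so stress falls on the antepenult (syllable 2, bo:s).
  → primary stress on syllable 2.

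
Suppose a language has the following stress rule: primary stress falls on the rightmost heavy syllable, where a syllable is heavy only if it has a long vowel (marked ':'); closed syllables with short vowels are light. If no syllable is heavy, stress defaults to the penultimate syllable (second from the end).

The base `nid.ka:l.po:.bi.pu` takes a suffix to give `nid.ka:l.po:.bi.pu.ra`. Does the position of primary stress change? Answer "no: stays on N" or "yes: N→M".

no: stays on 3

Base `nid.ka:l.po:.bi.pu` (5 syllables):
  Weights: 1 nid L, 2 ka:l H, 3 po: H, 4 bi L, 5 pu L.
  Heavy syllables in the domain: 2, 3. The rightmost is syllable 3 (po:).
  → primary stress on syllable 3.
Suffixed `nid.ka:l.po:.bi.pu.ra` (6 syllables):
  Weights: 1 nid L, 2 ka:l H, 3 po: H, 4 bi L, 5 pu L, 6 ra L.
  Heavy syllables in the domain: 2, 3. The rightmost is syllable 3 (po:).
  → primary stress on syllable 3.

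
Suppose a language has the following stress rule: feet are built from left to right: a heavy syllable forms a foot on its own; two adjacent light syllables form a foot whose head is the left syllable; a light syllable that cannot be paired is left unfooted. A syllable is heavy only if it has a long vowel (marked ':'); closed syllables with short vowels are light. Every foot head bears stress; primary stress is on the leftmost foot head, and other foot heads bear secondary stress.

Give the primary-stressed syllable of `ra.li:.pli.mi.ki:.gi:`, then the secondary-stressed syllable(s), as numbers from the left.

Weights: 1 ra L, 2 li: H, 3 pli L, 4 mi L, 5 ki: H, 6 gi: H.
Parse left to right (heavy = foot alone; LL = one foot; stranded L unfooted): ra (ˈli:) (ˈpli.mi) (ˈki:) (ˈgi:).
Foot heads: 2, 3, 5, 6.
Primary stress on the leftmost head = syllable 2.
Secondary stress on 3, 5, 6: ra.ˈli:.ˌpli.mi.ˌki:.ˌgi:.

primary 2, secondary 3, 5, 6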